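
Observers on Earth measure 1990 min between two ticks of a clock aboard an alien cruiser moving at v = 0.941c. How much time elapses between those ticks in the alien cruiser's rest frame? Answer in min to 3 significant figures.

τ₀ ≈ 673 min

γ = 1/√(1 − 0.941²) = 2.9550
Proper time: τ₀ = Δt/γ = 1990/2.9550 = 673 min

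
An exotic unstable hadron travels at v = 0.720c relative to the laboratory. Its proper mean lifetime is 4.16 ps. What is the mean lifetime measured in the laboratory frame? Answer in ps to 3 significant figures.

γ = 1/√(1 − 0.720²) = 1.4410
Time dilation: Δt = γτ₀ = 1.4410 × 4.16 ps = 5.99 ps

Δt ≈ 5.99 ps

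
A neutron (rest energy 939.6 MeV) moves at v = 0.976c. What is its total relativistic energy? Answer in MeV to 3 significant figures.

E ≈ 4310 MeV

γ = 1/√(1 − 0.976²) = 4.5920
E = γm₀c² = 4.5920 × 939.6 MeV = 4310 MeV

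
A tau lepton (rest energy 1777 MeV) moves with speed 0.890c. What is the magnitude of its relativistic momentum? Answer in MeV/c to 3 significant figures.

γ = 1/√(1 − 0.890²) = 2.1932
p = γβm₀c = 2.1932 × 0.890 × 1777 MeV/c = 3470 MeV/c

p ≈ 3470 MeV/c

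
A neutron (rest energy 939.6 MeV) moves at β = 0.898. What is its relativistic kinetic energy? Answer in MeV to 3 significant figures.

K ≈ 1200 MeV

γ = 1/√(1 − 0.898²) = 2.2728
K = (γ − 1)m₀c² = (2.2728 − 1) × 939.6 MeV = 1.2728 × 939.6 MeV = 1200 MeV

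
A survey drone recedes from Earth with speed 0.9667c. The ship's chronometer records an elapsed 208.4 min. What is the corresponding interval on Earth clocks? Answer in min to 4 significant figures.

γ = 1/√(1 − 0.9667²) = 3.90759
Time dilation: Δt = γτ₀ = 3.90759 × 208.4 min = 814.3 min

Δt ≈ 814.3 min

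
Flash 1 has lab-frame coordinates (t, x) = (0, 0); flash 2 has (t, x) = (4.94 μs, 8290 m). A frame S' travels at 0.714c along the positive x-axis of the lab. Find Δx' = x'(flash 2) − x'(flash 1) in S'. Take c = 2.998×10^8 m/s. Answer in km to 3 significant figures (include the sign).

γ = 1/√(1 − 0.714²) = 1.4283
Δx' = γ(Δx − vΔt) = 1.4283 × (8290 m − 0.714×(2.998×10^8 m/s)×4.94×10^-6 s)
= 1.4283 × (7232.6 m) = 10.3 km

Δx' ≈ 10.3 km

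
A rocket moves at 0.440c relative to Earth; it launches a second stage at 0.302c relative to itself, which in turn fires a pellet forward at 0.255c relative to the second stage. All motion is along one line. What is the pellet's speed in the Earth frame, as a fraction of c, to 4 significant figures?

Compose boost 2: (0.302 + 0.440)/(1 + 0.302×0.440) = 0.7420/1.13288 = 0.654968
Compose boost 3: (0.255 + 0.654968)/(1 + 0.255×0.654968) = 0.909968/1.16702 = 0.7797

u ≈ 0.7797c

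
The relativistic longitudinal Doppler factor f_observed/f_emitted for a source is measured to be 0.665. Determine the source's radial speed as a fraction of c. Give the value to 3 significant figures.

f_obs/f_src = √((1−β)/(1+β)) = 0.665  ⇒  (1−β)/(1+β) = 0.44223
β = |1 − D²|/(1 + D²) = |1 − 0.44223|/(1 + 0.44223) = 0.387

β ≈ 0.387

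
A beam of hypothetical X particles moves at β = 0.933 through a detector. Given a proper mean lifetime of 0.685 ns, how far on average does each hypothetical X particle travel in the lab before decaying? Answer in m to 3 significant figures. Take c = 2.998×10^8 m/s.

d ≈ 0.532 m

γ = 1/√(1 − 0.933²) = 2.7787
Dilated lifetime: Δt = γτ₀ = 2.7787 × 0.685 ns = 1.9034 ns
d = vΔt = 0.933c × 1.9034 ns = 2.7971×10^8 m/s × 1.9034×10^-9 s = 0.532 m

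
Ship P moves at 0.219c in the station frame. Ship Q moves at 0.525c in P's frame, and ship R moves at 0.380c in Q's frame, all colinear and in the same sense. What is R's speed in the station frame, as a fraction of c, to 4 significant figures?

Compose boost 2: (0.525 + 0.219)/(1 + 0.525×0.219) = 0.7440/1.11498 = 0.667280
Compose boost 3: (0.380 + 0.667280)/(1 + 0.380×0.667280) = 1.04728/1.25357 = 0.8354

u ≈ 0.8354c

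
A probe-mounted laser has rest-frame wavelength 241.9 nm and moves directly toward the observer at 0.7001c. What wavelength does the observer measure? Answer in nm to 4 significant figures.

λ_obs ≈ 101.6 nm

Relativistic Doppler: λ_obs = λ_src √((1−β)/(1+β))
= 241.9 × √(0.299900/1.70010) = 241.9 × 0.420002 = 101.6 nm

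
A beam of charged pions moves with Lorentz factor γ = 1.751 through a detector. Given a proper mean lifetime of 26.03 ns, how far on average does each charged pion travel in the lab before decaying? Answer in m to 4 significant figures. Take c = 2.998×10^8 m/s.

β = √(1 − 1/γ²) = √(1 − 1/1.751²) = 0.820879
Dilated lifetime: Δt = γτ₀ = 1.751 × 26.03 ns = 45.5785 ns
d = vΔt = 0.820879c × 45.5785 ns = 2.46100×10^8 m/s × 4.55785×10^-8 s = 11.22 m

d ≈ 11.22 m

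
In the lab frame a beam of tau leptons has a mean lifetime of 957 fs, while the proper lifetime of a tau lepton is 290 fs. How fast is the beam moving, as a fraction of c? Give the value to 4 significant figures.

β ≈ 0.9530

γ = Δt/τ₀ = 957/290 = 3.30000
β = √(1 − 1/γ²) = √(1 − 1/3.30000²) = 0.9530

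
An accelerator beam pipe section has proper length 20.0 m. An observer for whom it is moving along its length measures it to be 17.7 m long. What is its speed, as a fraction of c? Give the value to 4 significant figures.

γ = L₀/L = 20.0/17.7 = 1.12994
β = √(1 − 1/γ²) = 0.4656

β ≈ 0.4656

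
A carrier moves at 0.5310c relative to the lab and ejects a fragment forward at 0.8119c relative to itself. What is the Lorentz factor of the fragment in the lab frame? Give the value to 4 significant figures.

γ ≈ 2.893

u_lab = (0.8119 + 0.5310)/(1 + 0.8119×0.5310) = 1.3429/1.431119 = 0.9383567
γ = 1/√(1 − 0.9383567²) = 2.893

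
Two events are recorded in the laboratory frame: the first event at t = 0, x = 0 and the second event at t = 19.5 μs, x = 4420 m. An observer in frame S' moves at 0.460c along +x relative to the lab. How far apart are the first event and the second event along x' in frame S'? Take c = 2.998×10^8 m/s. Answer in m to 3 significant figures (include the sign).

γ = 1/√(1 − 0.460²) = 1.1262
Δx' = γ(Δx − vΔt) = 1.1262 × (4420 m − 0.460×(2.998×10^8 m/s)×19.5×10^-6 s)
= 1.1262 × (1730.8 m) = 1950 m

Δx' ≈ 1950 m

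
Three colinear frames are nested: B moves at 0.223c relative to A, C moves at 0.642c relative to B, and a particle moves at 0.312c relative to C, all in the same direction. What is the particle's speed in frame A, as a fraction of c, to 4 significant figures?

Compose boost 2: (0.642 + 0.223)/(1 + 0.642×0.223) = 0.8650/1.14317 = 0.756671
Compose boost 3: (0.312 + 0.756671)/(1 + 0.312×0.756671) = 1.06867/1.23608 = 0.8646

u ≈ 0.8646c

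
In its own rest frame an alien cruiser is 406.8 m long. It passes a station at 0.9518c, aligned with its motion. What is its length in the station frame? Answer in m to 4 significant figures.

γ = 1/√(1 − 0.9518²) = 3.26031
Length contraction: L = L₀/γ = 406.8/3.26031 = 124.8 m

L ≈ 124.8 m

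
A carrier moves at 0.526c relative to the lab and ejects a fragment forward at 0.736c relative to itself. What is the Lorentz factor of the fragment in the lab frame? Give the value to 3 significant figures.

γ ≈ 2.41

u_lab = (0.736 + 0.526)/(1 + 0.736×0.526) = 1.262/1.38714 = 0.909788
γ = 1/√(1 − 0.909788²) = 2.41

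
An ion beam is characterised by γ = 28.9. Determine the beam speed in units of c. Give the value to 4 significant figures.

β = √(1 − 1/γ²) = √(1 − 1/28.9²) = √(0.998803) = 0.9994

β ≈ 0.9994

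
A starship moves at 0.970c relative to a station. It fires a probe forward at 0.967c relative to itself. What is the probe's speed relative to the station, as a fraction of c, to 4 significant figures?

Relativistic velocity addition: u = (u' + v)/(1 + u'v/c²)
= (0.967 + 0.970)/(1 + 0.967×0.970) = 1.937/1.93799 = 0.9995

u ≈ 0.9995c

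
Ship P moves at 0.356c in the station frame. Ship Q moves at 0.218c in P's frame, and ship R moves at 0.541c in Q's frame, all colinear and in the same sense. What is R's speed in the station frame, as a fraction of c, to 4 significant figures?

Compose boost 2: (0.218 + 0.356)/(1 + 0.218×0.356) = 0.5740/1.07761 = 0.532661
Compose boost 3: (0.541 + 0.532661)/(1 + 0.541×0.532661) = 1.07366/1.28817 = 0.8335

u ≈ 0.8335c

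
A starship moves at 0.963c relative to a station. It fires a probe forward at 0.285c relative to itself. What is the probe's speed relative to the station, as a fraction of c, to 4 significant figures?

Relativistic velocity addition: u = (u' + v)/(1 + u'v/c²)
= (0.285 + 0.963)/(1 + 0.285×0.963) = 1.248/1.27445 = 0.9792

u ≈ 0.9792c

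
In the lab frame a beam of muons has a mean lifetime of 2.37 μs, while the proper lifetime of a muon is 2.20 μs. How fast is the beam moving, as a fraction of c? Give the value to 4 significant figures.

γ = Δt/τ₀ = 2.37/2.20 = 1.07727
β = √(1 − 1/γ²) = √(1 − 1/1.07727²) = 0.3719

β ≈ 0.3719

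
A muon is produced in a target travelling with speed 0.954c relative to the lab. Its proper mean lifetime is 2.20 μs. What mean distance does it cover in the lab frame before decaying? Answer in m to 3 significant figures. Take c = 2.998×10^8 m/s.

d ≈ 2100 m

γ = 1/√(1 − 0.954²) = 3.3355
Dilated lifetime: Δt = γτ₀ = 3.3355 × 2.20 μs = 7.3381 μs
d = vΔt = 0.954c × 7.3381 μs = 2.8601×10^8 m/s × 7.3381×10^-6 s = 2100 m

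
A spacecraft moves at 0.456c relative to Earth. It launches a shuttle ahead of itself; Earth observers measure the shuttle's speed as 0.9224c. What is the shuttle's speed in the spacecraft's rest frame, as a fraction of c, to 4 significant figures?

Inverse velocity addition: u' = (u − v)/(1 − uv/c²)
= (0.9224 − 0.456)/(1 − 0.9224×0.456) = 0.4664/0.579386 = 0.8050

u' ≈ 0.8050c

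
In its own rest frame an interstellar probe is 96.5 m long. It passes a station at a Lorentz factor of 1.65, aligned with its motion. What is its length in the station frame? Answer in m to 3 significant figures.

L ≈ 58.5 m

γ = 1.65 (given)
Length contraction: L = L₀/γ = 96.5/1.65 = 58.5 m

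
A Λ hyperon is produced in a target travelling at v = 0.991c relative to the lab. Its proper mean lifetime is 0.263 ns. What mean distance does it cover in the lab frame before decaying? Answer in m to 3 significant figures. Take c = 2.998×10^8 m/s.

d ≈ 0.584 m

γ = 1/√(1 − 0.991²) = 7.4704
Dilated lifetime: Δt = γτ₀ = 7.4704 × 0.263 ns = 1.9647 ns
d = vΔt = 0.991c × 1.9647 ns = 2.9710×10^8 m/s × 1.9647×10^-9 s = 0.584 m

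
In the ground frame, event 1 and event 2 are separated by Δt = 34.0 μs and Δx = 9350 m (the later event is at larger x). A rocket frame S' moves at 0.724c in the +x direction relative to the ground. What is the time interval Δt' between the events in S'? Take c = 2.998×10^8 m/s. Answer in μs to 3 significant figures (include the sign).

γ = 1/√(1 − 0.724²) = 1.4497
Δt' = γ(Δt − vΔx/c²) = 1.4497 × (34.0 μs − 0.724×9350 m / (2.998×10^8 m/s))
= 1.4497 × (11.420 μs) = 16.6 μs

Δt' ≈ 16.6 μs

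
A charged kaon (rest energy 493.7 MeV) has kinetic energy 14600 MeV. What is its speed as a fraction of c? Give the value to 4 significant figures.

β ≈ 0.9995

γ = 1 + K/(m₀c²) = 1 + 14600/493.7 = 30.5726
β = √(1 − 1/γ²) = 0.9995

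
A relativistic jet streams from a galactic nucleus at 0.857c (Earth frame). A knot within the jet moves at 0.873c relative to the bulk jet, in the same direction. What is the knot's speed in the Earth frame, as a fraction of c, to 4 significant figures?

u ≈ 0.9896c

Relativistic velocity addition: u = (u' + v)/(1 + u'v/c²)
= (0.873 + 0.857)/(1 + 0.873×0.857) = 1.730/1.74816 = 0.9896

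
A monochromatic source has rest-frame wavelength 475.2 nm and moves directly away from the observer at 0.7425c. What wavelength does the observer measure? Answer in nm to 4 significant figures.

λ_obs ≈ 1236 nm

Relativistic Doppler: λ_obs = λ_src √((1+β)/(1−β))
= 475.2 × √(1.74250/0.257500) = 475.2 × 2.60134 = 1236 nm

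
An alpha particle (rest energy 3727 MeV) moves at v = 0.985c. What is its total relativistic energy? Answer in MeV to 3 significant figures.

E ≈ 21600 MeV

γ = 1/√(1 − 0.985²) = 5.7953
E = γm₀c² = 5.7953 × 3727 MeV = 21600 MeV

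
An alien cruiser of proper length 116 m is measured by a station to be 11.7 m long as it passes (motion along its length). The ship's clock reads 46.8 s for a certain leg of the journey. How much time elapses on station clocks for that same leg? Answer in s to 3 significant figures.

Δt ≈ 464 s

Length contraction ⇒ γ = L₀/L = 116/11.7 = 9.9145
Time dilation: Δt = γτ₀ = 9.9145 × 46.8 s = 464 s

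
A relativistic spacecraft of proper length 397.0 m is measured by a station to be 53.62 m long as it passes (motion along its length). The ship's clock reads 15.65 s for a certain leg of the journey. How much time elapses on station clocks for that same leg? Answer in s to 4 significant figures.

Length contraction ⇒ γ = L₀/L = 397.0/53.62 = 7.40395
Time dilation: Δt = γτ₀ = 7.40395 × 15.65 s = 115.9 s

Δt ≈ 115.9 s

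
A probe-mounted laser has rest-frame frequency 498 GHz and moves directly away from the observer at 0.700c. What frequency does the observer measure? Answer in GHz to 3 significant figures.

f_obs ≈ 209 GHz

Relativistic Doppler: f_obs = f_src √((1−β)/(1+β))
= 498 × √(0.30000/1.7000) = 498 × 0.42008 = 209 GHz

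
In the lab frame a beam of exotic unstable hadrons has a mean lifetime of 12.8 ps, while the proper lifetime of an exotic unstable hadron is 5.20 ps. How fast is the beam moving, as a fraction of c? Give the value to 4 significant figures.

γ = Δt/τ₀ = 12.8/5.20 = 2.46154
β = √(1 − 1/γ²) = √(1 − 1/2.46154²) = 0.9138

β ≈ 0.9138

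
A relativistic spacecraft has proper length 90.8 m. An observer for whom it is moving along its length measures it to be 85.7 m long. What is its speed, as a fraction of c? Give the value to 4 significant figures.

γ = L₀/L = 90.8/85.7 = 1.05951
β = √(1 − 1/γ²) = 0.3304

β ≈ 0.3304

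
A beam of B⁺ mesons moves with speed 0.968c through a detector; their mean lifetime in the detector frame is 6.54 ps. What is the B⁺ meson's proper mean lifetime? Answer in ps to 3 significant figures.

γ = 1/√(1 − 0.968²) = 3.9849
Proper time: τ₀ = Δt/γ = 6.54/3.9849 = 1.64 ps

τ₀ ≈ 1.64 ps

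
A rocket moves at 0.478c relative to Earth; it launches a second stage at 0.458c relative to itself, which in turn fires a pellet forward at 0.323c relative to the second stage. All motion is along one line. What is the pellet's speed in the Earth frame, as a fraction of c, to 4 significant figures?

Compose boost 2: (0.458 + 0.478)/(1 + 0.458×0.478) = 0.9360/1.21892 = 0.767890
Compose boost 3: (0.323 + 0.767890)/(1 + 0.323×0.767890) = 1.09089/1.24803 = 0.8741

u ≈ 0.8741c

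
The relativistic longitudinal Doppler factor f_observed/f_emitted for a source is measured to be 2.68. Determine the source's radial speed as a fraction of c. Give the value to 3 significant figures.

β ≈ 0.756

f_obs/f_src = √((1+β)/(1−β)) = 2.68  ⇒  (1+β)/(1−β) = 7.1824
β = |1 − D²|/(1 + D²) = |1 − 7.1824|/(1 + 7.1824) = 0.756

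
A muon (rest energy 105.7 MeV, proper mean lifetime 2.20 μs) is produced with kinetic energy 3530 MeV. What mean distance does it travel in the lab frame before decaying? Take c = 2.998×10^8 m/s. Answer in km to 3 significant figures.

d ≈ 22.7 km

γ = 1 + K/(m₀c²) = 1 + 3530/105.7 = 34.396
β = √(1 − 1/γ²) = 0.99958
Dilated lifetime: γτ₀ = 34.396 × 2.20 μs = 75.672 μs
d = βc·γτ₀ = 0.99958 × (2.998×10^8 m/s) × 7.5672×10^-5 s = 22.7 km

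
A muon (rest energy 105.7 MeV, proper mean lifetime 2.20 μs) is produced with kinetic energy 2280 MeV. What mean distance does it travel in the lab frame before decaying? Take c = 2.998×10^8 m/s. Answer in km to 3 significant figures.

γ = 1 + K/(m₀c²) = 1 + 2280/105.7 = 22.570
β = √(1 − 1/γ²) = 0.99902
Dilated lifetime: γτ₀ = 22.570 × 2.20 μs = 49.655 μs
d = βc·γτ₀ = 0.99902 × (2.998×10^8 m/s) × 4.9655×10^-5 s = 14.9 km

d ≈ 14.9 km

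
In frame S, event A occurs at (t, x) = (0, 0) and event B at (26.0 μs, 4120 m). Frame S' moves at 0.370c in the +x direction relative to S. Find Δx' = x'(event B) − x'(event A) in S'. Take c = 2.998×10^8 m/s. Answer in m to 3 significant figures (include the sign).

Δx' ≈ 1330 m

γ = 1/√(1 − 0.370²) = 1.0764
Δx' = γ(Δx − vΔt) = 1.0764 × (4120 m − 0.370×(2.998×10^8 m/s)×26.0×10^-6 s)
= 1.0764 × (1235.9 m) = 1330 m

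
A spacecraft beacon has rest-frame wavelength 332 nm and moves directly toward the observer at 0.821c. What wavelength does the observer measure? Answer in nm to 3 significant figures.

λ_obs ≈ 104 nm

Relativistic Doppler: λ_obs = λ_src √((1−β)/(1+β))
= 332 × √(0.17900/1.8210) = 332 × 0.31352 = 104 nm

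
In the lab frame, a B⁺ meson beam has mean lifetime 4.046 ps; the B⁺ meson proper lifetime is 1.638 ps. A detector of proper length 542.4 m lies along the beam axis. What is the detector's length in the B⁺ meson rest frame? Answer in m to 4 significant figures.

L ≈ 219.6 m

Time dilation ⇒ γ = Δt/τ₀ = 4.046/1.638 = 2.47009
Length contraction: L = L₀/γ = 542.4/2.47009 = 219.6 m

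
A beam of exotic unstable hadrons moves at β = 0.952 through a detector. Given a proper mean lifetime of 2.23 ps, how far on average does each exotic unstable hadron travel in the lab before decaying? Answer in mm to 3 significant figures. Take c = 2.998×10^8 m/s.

γ = 1/√(1 − 0.952²) = 3.2669
Dilated lifetime: Δt = γτ₀ = 3.2669 × 2.23 ps = 7.2852 ps
d = vΔt = 0.952c × 7.2852 ps = 2.8541×10^8 m/s × 7.2852×10^-12 s = 2.08 mm

d ≈ 2.08 mm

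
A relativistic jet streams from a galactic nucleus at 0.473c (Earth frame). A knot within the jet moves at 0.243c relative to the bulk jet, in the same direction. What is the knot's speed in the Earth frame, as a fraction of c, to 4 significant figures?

u ≈ 0.6422c

Relativistic velocity addition: u = (u' + v)/(1 + u'v/c²)
= (0.243 + 0.473)/(1 + 0.243×0.473) = 0.7160/1.11494 = 0.6422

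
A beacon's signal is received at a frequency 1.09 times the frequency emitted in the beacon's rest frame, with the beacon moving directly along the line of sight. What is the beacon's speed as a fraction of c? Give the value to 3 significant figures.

β ≈ 0.0860

f_obs/f_src = √((1+β)/(1−β)) = 1.09  ⇒  (1+β)/(1−β) = 1.1881
β = |1 − D²|/(1 + D²) = |1 − 1.1881|/(1 + 1.1881) = 0.0860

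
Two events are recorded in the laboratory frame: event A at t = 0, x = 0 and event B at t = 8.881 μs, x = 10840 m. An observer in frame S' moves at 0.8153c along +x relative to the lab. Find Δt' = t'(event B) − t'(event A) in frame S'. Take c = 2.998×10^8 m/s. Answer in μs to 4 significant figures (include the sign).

Δt' ≈ -35.57 μs

γ = 1/√(1 − 0.8153²) = 1.72700
Δt' = γ(Δt − vΔx/c²) = 1.72700 × (8.881 μs − 0.8153×10840 m / (2.998×10^8 m/s))
= 1.72700 × (-20.5982 μs) = -35.57 μs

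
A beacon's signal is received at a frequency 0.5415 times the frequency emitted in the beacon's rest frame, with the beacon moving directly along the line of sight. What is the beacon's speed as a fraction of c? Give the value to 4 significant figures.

f_obs/f_src = √((1−β)/(1+β)) = 0.5415  ⇒  (1−β)/(1+β) = 0.293222
β = |1 − D²|/(1 + D²) = |1 − 0.293222|/(1 + 0.293222) = 0.5465

β ≈ 0.5465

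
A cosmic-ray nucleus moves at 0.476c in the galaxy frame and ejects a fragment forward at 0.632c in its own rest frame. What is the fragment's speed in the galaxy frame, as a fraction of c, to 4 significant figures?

Compose boost 2: (0.632 + 0.476)/(1 + 0.632×0.476) = 1.108/1.30083 = 0.8518

u ≈ 0.8518c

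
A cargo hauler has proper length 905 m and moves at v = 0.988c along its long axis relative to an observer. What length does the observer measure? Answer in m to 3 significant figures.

L ≈ 140 m

γ = 1/√(1 − 0.988²) = 6.4744
Length contraction: L = L₀/γ = 905/6.4744 = 140 m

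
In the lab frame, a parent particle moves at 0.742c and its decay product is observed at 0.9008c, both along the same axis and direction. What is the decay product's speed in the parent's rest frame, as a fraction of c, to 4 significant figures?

Inverse velocity addition: u' = (u − v)/(1 − uv/c²)
= (0.9008 − 0.742)/(1 − 0.9008×0.742) = 0.1588/0.331606 = 0.4789

u' ≈ 0.4789c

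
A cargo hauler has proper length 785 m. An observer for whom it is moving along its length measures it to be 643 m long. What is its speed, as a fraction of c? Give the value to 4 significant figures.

γ = L₀/L = 785/643 = 1.22084
β = √(1 − 1/γ²) = 0.5736

β ≈ 0.5736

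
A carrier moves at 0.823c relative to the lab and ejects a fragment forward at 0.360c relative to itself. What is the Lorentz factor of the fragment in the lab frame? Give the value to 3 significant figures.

γ ≈ 2.45

u_lab = (0.360 + 0.823)/(1 + 0.360×0.823) = 1.183/1.29628 = 0.912611
γ = 1/√(1 − 0.912611²) = 2.45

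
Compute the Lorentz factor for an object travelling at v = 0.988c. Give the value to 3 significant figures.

γ = 1/√(1 − β²) = 1/√(1 − 0.988²) = 1/√(0.023856) = 6.47

γ ≈ 6.47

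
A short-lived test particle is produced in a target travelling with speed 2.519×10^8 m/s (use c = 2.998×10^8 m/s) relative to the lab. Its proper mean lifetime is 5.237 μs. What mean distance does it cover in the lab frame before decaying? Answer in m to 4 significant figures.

d ≈ 2433 m

β = v/c = 2.519×10^8 / 2.998×10^8 = 0.840227
γ = 1/√(1 − 0.840227²) = 1.84422
Dilated lifetime: Δt = γτ₀ = 1.84422 × 5.237 μs = 9.65817 μs
d = vΔt = 0.840227c × 9.65817 μs = 2.51900×10^8 m/s × 9.65817×10^-6 s = 2433 m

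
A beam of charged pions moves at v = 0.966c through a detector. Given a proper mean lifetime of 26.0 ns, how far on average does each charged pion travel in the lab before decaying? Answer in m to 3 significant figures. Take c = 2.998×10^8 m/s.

d ≈ 29.1 m

γ = 1/√(1 − 0.966²) = 3.8678
Dilated lifetime: Δt = γτ₀ = 3.8678 × 26.0 ns = 100.56 ns
d = vΔt = 0.966c × 100.56 ns = 2.8961×10^8 m/s × 1.0056×10^-7 s = 29.1 m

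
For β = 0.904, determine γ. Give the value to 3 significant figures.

γ = 1/√(1 − β²) = 1/√(1 − 0.904²) = 1/√(0.18278) = 2.34

γ ≈ 2.34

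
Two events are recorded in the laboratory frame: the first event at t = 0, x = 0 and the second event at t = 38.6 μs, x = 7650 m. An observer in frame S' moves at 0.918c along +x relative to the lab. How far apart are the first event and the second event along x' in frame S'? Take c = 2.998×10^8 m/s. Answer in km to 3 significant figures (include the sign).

Δx' ≈ -7.50 km

γ = 1/√(1 − 0.918²) = 2.5216
Δx' = γ(Δx − vΔt) = 2.5216 × (7650 m − 0.918×(2.998×10^8 m/s)×38.6×10^-6 s)
= 2.5216 × (-2973.4 m) = -7.50 km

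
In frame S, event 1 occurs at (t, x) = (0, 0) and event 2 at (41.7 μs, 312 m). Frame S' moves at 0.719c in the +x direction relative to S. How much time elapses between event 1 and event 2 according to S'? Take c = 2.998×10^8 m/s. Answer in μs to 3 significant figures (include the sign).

Δt' ≈ 58.9 μs

γ = 1/√(1 − 0.719²) = 1.4388
Δt' = γ(Δt − vΔx/c²) = 1.4388 × (41.7 μs − 0.719×312 m / (2.998×10^8 m/s))
= 1.4388 × (40.952 μs) = 58.9 μs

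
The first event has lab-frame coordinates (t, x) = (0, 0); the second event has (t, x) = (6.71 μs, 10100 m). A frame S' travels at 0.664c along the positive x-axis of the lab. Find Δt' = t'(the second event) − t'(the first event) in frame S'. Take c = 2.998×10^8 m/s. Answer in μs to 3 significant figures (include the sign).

γ = 1/√(1 − 0.664²) = 1.3374
Δt' = γ(Δt − vΔx/c²) = 1.3374 × (6.71 μs − 0.664×10100 m / (2.998×10^8 m/s))
= 1.3374 × (-15.660 μs) = -20.9 μs

Δt' ≈ -20.9 μs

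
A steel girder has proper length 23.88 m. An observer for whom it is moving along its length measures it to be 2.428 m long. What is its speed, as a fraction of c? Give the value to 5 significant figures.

γ = L₀/L = 23.88/2.428 = 9.835255
β = √(1 − 1/γ²) = 0.99482

β ≈ 0.99482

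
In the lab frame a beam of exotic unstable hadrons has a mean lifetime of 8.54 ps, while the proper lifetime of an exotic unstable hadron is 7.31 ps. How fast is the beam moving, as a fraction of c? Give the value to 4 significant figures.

β ≈ 0.5170

γ = Δt/τ₀ = 8.54/7.31 = 1.16826
β = √(1 − 1/γ²) = √(1 − 1/1.16826²) = 0.5170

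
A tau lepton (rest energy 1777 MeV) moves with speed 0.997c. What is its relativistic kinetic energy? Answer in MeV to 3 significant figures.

γ = 1/√(1 − 0.997²) = 12.920
K = (γ − 1)m₀c² = (12.920 − 1) × 1777 MeV = 11.920 × 1777 MeV = 21200 MeV

K ≈ 21200 MeV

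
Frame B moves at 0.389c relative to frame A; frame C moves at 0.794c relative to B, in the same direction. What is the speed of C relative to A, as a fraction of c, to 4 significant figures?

u ≈ 0.9038c

Compose boost 2: (0.794 + 0.389)/(1 + 0.794×0.389) = 1.183/1.30887 = 0.9038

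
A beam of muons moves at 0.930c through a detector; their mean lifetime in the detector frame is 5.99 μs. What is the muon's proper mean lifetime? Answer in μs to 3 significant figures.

τ₀ ≈ 2.20 μs

γ = 1/√(1 − 0.930²) = 2.7206
Proper time: τ₀ = Δt/γ = 5.99/2.7206 = 2.20 μs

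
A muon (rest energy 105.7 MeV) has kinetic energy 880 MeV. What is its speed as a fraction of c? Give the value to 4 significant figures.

γ = 1 + K/(m₀c²) = 1 + 880/105.7 = 9.32545
β = √(1 − 1/γ²) = 0.9942

β ≈ 0.9942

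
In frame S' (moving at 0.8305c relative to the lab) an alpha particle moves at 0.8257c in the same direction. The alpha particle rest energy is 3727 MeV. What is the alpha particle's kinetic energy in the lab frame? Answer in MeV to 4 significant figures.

u_lab = (0.8257 + 0.8305)/(1 + 0.8257×0.8305) = 0.9824743
γ = 1/√(1 − 0.9824743²) = 5.36486
K = (γ − 1)m₀c² = (5.36486 − 1) × 3727 = 4.36486 × 3727 = 16270 MeV

K ≈ 16270 MeV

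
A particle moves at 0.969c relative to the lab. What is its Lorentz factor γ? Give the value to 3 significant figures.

γ = 1/√(1 − β²) = 1/√(1 − 0.969²) = 1/√(0.061039) = 4.05

γ ≈ 4.05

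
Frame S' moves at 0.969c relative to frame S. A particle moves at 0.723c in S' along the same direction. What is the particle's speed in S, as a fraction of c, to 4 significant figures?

Relativistic velocity addition: u = (u' + v)/(1 + u'v/c²)
= (0.723 + 0.969)/(1 + 0.723×0.969) = 1.692/1.70059 = 0.9950

u ≈ 0.9950c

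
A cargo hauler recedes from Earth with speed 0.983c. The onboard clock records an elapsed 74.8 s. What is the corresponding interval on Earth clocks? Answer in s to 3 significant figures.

Δt ≈ 407 s

γ = 1/√(1 − 0.983²) = 5.4465
Time dilation: Δt = γτ₀ = 5.4465 × 74.8 s = 407 s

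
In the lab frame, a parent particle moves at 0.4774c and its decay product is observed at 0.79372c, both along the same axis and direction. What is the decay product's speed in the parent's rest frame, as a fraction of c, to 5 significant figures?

Inverse velocity addition: u' = (u − v)/(1 − uv/c²)
= (0.79372 − 0.4774)/(1 − 0.79372×0.4774) = 0.31632/0.6210781 = 0.50931

u' ≈ 0.50931c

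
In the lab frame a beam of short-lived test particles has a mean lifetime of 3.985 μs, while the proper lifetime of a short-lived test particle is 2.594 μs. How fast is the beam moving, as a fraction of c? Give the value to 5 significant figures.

β ≈ 0.75913

γ = Δt/τ₀ = 3.985/2.594 = 1.536237
β = √(1 − 1/γ²) = √(1 − 1/1.536237²) = 0.75913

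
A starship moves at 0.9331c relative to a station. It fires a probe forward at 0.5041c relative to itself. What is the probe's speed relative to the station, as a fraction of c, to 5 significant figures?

Relativistic velocity addition: u = (u' + v)/(1 + u'v/c²)
= (0.5041 + 0.9331)/(1 + 0.5041×0.9331) = 1.4372/1.470376 = 0.97744

u ≈ 0.97744c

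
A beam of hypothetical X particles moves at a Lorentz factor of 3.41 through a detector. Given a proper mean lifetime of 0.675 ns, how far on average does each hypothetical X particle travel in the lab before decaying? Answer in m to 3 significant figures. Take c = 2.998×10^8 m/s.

β = √(1 − 1/γ²) = √(1 − 1/3.41²) = 0.95603
Dilated lifetime: Δt = γτ₀ = 3.41 × 0.675 ns = 2.3018 ns
d = vΔt = 0.95603c × 2.3018 ns = 2.8662×10^8 m/s × 2.3018×10^-9 s = 0.660 m

d ≈ 0.660 m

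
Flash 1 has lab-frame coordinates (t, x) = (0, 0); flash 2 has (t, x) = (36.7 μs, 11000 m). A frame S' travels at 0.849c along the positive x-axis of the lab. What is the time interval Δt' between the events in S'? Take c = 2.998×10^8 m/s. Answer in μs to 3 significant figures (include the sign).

γ = 1/√(1 − 0.849²) = 1.8925
Δt' = γ(Δt − vΔx/c²) = 1.8925 × (36.7 μs − 0.849×11000 m / (2.998×10^8 m/s))
= 1.8925 × (5.5492 μs) = 10.5 μs

Δt' ≈ 10.5 μs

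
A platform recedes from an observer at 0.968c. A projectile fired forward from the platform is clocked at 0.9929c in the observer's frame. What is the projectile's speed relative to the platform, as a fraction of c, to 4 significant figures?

u' ≈ 0.6406c

Inverse velocity addition: u' = (u − v)/(1 − uv/c²)
= (0.9929 − 0.968)/(1 − 0.9929×0.968) = 0.02490/0.0388728 = 0.6406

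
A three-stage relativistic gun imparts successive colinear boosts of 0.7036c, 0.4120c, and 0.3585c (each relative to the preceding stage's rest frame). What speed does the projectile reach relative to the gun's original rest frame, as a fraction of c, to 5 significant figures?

Compose boost 2: (0.4120 + 0.7036)/(1 + 0.4120×0.7036) = 1.1156/1.289883 = 0.8648845
Compose boost 3: (0.3585 + 0.8648845)/(1 + 0.3585×0.8648845) = 1.223385/1.310061 = 0.93384

u ≈ 0.93384c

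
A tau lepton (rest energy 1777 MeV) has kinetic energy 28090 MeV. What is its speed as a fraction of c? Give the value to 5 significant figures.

β ≈ 0.99823

γ = 1 + K/(m₀c²) = 1 + 28090/1777 = 16.80754
β = √(1 − 1/γ²) = 0.99823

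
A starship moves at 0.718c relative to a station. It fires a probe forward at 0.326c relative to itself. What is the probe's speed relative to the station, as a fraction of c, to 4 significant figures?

Relativistic velocity addition: u = (u' + v)/(1 + u'v/c²)
= (0.326 + 0.718)/(1 + 0.326×0.718) = 1.044/1.23407 = 0.8460

u ≈ 0.8460c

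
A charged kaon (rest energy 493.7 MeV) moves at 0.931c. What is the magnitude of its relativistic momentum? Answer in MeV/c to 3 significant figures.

p ≈ 1260 MeV/c

γ = 1/√(1 − 0.931²) = 2.7396
p = γβm₀c = 2.7396 × 0.931 × 493.7 MeV/c = 1260 MeV/c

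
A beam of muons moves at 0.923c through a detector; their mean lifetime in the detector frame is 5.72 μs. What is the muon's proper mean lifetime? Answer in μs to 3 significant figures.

γ = 1/√(1 − 0.923²) = 2.5988
Proper time: τ₀ = Δt/γ = 5.72/2.5988 = 2.20 μs

τ₀ ≈ 2.20 μs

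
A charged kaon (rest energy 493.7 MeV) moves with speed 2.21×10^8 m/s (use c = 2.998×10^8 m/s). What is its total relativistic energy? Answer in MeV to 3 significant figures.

E ≈ 731 MeV

β = v/c = 2.21×10^8 / 2.998×10^8 = 0.73716
γ = 1/√(1 − 0.73716²) = 1.4799
E = γm₀c² = 1.4799 × 493.7 MeV = 731 MeV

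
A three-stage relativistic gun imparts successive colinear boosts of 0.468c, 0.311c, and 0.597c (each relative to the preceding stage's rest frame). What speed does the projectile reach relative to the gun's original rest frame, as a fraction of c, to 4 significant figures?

Compose boost 2: (0.311 + 0.468)/(1 + 0.311×0.468) = 0.7790/1.14555 = 0.680024
Compose boost 3: (0.597 + 0.680024)/(1 + 0.597×0.680024) = 1.27702/1.40597 = 0.9083

u ≈ 0.9083c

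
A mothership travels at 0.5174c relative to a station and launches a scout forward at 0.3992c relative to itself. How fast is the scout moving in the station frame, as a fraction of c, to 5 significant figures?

Compose boost 2: (0.3992 + 0.5174)/(1 + 0.3992×0.5174) = 0.91660/1.206546 = 0.75969

u ≈ 0.75969c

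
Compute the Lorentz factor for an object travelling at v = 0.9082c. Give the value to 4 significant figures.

γ ≈ 2.389

γ = 1/√(1 − β²) = 1/√(1 − 0.9082²) = 1/√(0.175173) = 2.389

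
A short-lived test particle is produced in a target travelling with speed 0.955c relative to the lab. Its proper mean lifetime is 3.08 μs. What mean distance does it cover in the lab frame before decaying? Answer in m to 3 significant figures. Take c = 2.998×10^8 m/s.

γ = 1/√(1 − 0.955²) = 3.3715
Dilated lifetime: Δt = γτ₀ = 3.3715 × 3.08 μs = 10.384 μs
d = vΔt = 0.955c × 10.384 μs = 2.8631×10^8 m/s × 1.0384×10^-5 s = 2970 m

d ≈ 2970 m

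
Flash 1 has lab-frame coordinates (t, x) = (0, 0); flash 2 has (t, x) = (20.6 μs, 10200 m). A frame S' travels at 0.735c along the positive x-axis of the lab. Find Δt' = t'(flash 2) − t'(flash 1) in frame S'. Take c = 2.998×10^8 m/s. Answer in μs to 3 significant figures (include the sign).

Δt' ≈ -6.50 μs

γ = 1/√(1 − 0.735²) = 1.4748
Δt' = γ(Δt − vΔx/c²) = 1.4748 × (20.6 μs − 0.735×10200 m / (2.998×10^8 m/s))
= 1.4748 × (-4.4067 μs) = -6.50 μs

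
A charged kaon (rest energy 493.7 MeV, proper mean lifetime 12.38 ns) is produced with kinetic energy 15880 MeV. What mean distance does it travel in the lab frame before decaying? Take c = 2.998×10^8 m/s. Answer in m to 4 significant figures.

d ≈ 123.0 m

γ = 1 + K/(m₀c²) = 1 + 15880/493.7 = 33.1653
β = √(1 − 1/γ²) = 0.999545
Dilated lifetime: γτ₀ = 33.1653 × 12.38 ns = 410.586 ns
d = βc·γτ₀ = 0.999545 × (2.998×10^8 m/s) × 4.10586×10^-7 s = 123.0 m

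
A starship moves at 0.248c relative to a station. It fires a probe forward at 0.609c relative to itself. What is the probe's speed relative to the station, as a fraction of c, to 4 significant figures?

Relativistic velocity addition: u = (u' + v)/(1 + u'v/c²)
= (0.609 + 0.248)/(1 + 0.609×0.248) = 0.8570/1.15103 = 0.7445

u ≈ 0.7445c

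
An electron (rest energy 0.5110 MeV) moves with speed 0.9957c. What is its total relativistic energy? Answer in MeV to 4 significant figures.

γ = 1/√(1 − 0.9957²) = 10.7949
E = γm₀c² = 10.7949 × 0.5110 MeV = 5.516 MeV

E ≈ 5.516 MeV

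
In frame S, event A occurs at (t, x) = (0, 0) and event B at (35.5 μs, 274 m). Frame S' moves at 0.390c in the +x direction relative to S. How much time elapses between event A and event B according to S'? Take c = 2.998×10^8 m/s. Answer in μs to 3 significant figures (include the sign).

γ = 1/√(1 − 0.390²) = 1.0860
Δt' = γ(Δt − vΔx/c²) = 1.0860 × (35.5 μs − 0.390×274 m / (2.998×10^8 m/s))
= 1.0860 × (35.144 μs) = 38.2 μs

Δt' ≈ 38.2 μs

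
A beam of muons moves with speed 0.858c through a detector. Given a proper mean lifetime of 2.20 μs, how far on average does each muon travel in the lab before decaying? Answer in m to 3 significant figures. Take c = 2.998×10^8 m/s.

d ≈ 1100 m

γ = 1/√(1 − 0.858²) = 1.9469
Dilated lifetime: Δt = γτ₀ = 1.9469 × 2.20 μs = 4.2831 μs
d = vΔt = 0.858c × 4.2831 μs = 2.5723×10^8 m/s × 4.2831×10^-6 s = 1100 m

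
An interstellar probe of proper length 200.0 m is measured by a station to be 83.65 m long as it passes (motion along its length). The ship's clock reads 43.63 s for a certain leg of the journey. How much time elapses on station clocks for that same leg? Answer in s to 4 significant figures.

Length contraction ⇒ γ = L₀/L = 200.0/83.65 = 2.39091
Time dilation: Δt = γτ₀ = 2.39091 × 43.63 s = 104.3 s

Δt ≈ 104.3 s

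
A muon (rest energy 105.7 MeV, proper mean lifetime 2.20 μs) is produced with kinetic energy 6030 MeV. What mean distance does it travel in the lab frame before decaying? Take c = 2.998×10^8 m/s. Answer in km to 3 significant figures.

γ = 1 + K/(m₀c²) = 1 + 6030/105.7 = 58.048
β = √(1 − 1/γ²) = 0.99985
Dilated lifetime: γτ₀ = 58.048 × 2.20 μs = 127.71 μs
d = βc·γτ₀ = 0.99985 × (2.998×10^8 m/s) × 0.00012771 s = 38.3 km

d ≈ 38.3 km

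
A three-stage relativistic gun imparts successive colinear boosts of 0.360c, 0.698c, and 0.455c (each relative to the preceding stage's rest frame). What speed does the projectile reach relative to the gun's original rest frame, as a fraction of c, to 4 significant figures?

u ≈ 0.9392c

Compose boost 2: (0.698 + 0.360)/(1 + 0.698×0.360) = 1.058/1.25128 = 0.845534
Compose boost 3: (0.455 + 0.845534)/(1 + 0.455×0.845534) = 1.30053/1.38472 = 0.9392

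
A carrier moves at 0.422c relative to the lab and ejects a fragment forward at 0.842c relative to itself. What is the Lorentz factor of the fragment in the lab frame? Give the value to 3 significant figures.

u_lab = (0.842 + 0.422)/(1 + 0.842×0.422) = 1.264/1.35532 = 0.932618
γ = 1/√(1 − 0.932618²) = 2.77

γ ≈ 2.77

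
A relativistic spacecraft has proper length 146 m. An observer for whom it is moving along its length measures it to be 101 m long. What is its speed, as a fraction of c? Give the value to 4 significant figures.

γ = L₀/L = 146/101 = 1.44554
β = √(1 − 1/γ²) = 0.7221

β ≈ 0.7221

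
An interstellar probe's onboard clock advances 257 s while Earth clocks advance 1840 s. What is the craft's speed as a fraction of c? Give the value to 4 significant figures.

γ = Δt/τ₀ = 1840/257 = 7.15953
β = √(1 − 1/γ²) = √(1 − 1/7.15953²) = 0.9902

β ≈ 0.9902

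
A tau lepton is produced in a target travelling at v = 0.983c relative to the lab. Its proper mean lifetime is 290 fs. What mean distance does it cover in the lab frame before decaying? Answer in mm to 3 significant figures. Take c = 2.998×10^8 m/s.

d ≈ 0.465 mm

γ = 1/√(1 − 0.983²) = 5.4465
Dilated lifetime: Δt = γτ₀ = 5.4465 × 290 fs = 1579.5 fs
d = vΔt = 0.983c × 1579.5 fs = 2.9470×10^8 m/s × 1.5795×10^-12 s = 0.465 mm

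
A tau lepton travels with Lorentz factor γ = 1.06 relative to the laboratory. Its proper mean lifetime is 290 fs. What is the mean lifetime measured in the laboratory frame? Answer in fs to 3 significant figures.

γ = 1.06 (given)
Time dilation: Δt = γτ₀ = 1.06 × 290 fs = 307 fs

Δt ≈ 307 fs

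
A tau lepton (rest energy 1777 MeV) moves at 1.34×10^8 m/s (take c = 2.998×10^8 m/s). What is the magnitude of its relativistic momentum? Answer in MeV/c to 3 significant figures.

p ≈ 888 MeV/c

β = v/c = 1.34×10^8 / 2.998×10^8 = 0.44696
γ = 1/√(1 − 0.44696²) = 1.1179
p = γβm₀c = 1.1179 × 0.44696 × 1777 MeV/c = 888 MeV/c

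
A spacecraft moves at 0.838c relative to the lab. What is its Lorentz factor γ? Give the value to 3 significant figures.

γ ≈ 1.83

γ = 1/√(1 − β²) = 1/√(1 − 0.838²) = 1/√(0.29776) = 1.83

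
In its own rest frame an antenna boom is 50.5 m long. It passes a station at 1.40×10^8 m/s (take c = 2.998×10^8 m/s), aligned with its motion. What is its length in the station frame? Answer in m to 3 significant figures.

L ≈ 44.7 m

β = v/c = 1.40×10^8 / 2.998×10^8 = 0.46698
γ = 1/√(1 − 0.46698²) = 1.1309
Length contraction: L = L₀/γ = 50.5/1.1309 = 44.7 m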